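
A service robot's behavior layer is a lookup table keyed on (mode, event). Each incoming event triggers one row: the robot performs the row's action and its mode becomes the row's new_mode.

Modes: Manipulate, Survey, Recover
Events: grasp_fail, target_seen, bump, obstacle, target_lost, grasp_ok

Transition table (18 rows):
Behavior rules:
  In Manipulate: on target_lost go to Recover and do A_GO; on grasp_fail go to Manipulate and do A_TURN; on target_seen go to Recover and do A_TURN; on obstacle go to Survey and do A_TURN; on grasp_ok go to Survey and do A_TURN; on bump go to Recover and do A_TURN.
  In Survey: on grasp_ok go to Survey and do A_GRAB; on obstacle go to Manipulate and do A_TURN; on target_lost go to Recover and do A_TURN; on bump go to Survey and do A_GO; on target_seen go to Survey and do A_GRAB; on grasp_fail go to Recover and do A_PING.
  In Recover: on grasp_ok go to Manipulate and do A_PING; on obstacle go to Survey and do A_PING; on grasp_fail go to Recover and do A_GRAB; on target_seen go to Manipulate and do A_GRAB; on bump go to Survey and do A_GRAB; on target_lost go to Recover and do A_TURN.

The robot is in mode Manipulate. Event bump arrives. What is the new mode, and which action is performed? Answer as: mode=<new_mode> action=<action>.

current mode = Manipulate; filter table to that mode:
  (Manipulate, target_lost) → (Recover, A_GO)
  (Manipulate, grasp_fail) → (Manipulate, A_TURN)
  (Manipulate, target_seen) → (Recover, A_TURN)
  (Manipulate, obstacle) → (Survey, A_TURN)
  (Manipulate, grasp_ok) → (Survey, A_TURN)
  (Manipulate, bump) → (Recover, A_TURN)  ← event matches
event = bump selects (Recover, A_TURN)

mode=Recover action=A_TURN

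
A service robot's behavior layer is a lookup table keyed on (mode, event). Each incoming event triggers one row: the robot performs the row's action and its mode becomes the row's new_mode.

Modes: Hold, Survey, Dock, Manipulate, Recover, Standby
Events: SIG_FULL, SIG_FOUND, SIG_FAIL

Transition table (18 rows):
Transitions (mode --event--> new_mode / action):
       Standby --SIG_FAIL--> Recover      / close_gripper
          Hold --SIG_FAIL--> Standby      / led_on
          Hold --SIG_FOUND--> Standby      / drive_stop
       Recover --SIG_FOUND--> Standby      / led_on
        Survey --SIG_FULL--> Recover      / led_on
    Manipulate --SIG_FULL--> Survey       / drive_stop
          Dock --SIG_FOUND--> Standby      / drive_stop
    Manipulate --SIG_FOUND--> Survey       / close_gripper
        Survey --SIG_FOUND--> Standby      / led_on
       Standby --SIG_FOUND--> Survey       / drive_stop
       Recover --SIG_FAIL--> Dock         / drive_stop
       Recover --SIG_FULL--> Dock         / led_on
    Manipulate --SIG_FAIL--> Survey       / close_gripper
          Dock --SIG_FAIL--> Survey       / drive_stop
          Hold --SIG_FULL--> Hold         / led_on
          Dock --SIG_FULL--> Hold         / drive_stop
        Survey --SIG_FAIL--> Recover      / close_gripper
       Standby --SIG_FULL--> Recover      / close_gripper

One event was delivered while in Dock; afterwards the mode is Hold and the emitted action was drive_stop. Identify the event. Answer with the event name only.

SIG_FULL

try SIG_FULL: (Dock, SIG_FULL) → (Hold, drive_stop)  ← matches
try SIG_FOUND: (Dock, SIG_FOUND) → (Standby, drive_stop)
try SIG_FAIL: (Dock, SIG_FAIL) → (Survey, drive_stop)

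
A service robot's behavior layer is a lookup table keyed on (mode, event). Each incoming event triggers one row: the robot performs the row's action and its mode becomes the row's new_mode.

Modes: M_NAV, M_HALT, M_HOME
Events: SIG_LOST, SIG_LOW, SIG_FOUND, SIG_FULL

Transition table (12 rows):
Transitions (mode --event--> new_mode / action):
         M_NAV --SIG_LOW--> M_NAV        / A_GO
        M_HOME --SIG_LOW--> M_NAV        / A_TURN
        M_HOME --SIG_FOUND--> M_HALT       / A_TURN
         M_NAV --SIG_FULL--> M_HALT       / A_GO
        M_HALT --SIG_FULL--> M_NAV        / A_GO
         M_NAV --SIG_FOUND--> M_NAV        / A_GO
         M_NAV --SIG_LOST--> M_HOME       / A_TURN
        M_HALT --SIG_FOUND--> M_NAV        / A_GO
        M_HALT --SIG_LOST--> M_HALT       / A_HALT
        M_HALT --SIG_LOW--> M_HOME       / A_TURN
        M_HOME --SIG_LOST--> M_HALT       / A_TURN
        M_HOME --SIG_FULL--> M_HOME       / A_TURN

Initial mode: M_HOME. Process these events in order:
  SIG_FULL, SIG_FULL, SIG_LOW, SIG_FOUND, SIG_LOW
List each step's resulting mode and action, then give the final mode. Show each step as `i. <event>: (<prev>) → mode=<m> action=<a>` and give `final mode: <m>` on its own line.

1. SIG_FULL: (M_HOME) → mode=M_HOME action=A_TURN
2. SIG_FULL: (M_HOME) → mode=M_HOME action=A_TURN
3. SIG_LOW: (M_HOME) → mode=M_NAV action=A_TURN
4. SIG_FOUND: (M_NAV) → mode=M_NAV action=A_GO
5. SIG_LOW: (M_NAV) → mode=M_NAV action=A_GO

final mode: M_NAV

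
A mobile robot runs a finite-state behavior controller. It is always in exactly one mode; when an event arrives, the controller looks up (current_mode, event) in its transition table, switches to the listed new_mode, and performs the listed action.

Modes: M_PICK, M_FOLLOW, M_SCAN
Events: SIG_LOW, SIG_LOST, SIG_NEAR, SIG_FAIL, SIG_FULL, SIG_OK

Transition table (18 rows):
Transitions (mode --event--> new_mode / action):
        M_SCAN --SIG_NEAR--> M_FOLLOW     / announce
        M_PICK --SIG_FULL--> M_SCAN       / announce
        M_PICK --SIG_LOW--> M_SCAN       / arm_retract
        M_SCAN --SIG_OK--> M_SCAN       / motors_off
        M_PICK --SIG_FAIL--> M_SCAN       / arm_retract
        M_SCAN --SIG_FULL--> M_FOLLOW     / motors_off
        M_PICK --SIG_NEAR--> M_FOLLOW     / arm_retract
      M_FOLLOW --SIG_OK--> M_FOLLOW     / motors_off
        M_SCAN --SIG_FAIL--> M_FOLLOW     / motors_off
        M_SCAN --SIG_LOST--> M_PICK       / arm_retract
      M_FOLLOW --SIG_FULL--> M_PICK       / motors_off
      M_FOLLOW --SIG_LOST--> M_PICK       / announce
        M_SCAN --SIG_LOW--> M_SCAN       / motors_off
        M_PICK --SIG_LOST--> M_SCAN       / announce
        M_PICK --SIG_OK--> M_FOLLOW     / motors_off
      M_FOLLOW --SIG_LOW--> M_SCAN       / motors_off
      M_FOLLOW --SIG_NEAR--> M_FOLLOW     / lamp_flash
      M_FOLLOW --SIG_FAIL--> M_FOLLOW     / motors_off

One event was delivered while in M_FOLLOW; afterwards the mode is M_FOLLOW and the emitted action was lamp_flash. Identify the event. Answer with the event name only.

try SIG_LOW: (M_FOLLOW, SIG_LOW) → (M_SCAN, motors_off)
try SIG_LOST: (M_FOLLOW, SIG_LOST) → (M_PICK, announce)
try SIG_NEAR: (M_FOLLOW, SIG_NEAR) → (M_FOLLOW, lamp_flash)  ← matches
try SIG_FAIL: (M_FOLLOW, SIG_FAIL) → (M_FOLLOW, motors_off)
try SIG_FULL: (M_FOLLOW, SIG_FULL) → (M_PICK, motors_off)
try SIG_OK: (M_FOLLOW, SIG_OK) → (M_FOLLOW, motors_off)

SIG_NEAR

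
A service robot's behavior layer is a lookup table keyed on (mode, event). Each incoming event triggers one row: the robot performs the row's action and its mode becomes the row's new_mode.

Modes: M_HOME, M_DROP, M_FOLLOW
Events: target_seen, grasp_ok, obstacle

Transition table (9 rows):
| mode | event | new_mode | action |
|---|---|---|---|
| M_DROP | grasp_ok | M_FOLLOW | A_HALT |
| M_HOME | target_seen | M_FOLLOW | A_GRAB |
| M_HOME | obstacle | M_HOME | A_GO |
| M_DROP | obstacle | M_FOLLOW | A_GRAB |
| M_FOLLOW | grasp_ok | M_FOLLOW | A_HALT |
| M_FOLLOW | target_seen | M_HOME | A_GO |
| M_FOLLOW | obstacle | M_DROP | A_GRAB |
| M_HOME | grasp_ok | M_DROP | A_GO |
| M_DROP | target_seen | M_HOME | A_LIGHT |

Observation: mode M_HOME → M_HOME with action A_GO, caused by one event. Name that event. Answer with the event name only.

try target_seen: (M_HOME, target_seen) → (M_FOLLOW, A_GRAB)
try grasp_ok: (M_HOME, grasp_ok) → (M_DROP, A_GO)
try obstacle: (M_HOME, obstacle) → (M_HOME, A_GO)  ← matches

obstacle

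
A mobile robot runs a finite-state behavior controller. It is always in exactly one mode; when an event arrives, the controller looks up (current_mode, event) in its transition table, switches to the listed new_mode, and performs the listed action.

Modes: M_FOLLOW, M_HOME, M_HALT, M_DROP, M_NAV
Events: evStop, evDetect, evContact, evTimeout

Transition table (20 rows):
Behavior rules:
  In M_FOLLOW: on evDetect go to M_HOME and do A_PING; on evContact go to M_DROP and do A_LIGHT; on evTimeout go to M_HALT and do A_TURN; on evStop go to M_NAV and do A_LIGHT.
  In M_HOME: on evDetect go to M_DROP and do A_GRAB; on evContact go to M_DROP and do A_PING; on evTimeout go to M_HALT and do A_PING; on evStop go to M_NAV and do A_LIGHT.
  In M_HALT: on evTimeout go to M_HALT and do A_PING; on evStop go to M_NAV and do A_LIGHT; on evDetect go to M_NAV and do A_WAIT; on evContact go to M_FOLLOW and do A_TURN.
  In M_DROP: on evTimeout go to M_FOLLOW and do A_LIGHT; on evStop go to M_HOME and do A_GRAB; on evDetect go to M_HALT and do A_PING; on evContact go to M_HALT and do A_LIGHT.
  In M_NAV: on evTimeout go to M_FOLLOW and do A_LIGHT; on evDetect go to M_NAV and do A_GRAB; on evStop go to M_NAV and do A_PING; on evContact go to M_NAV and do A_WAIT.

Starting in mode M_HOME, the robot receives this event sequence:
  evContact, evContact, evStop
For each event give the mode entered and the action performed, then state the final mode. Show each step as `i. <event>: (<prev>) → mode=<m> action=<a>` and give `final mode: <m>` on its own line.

final mode: M_NAV

1. evContact: (M_HOME) → mode=M_DROP action=A_PING
2. evContact: (M_DROP) → mode=M_HALT action=A_LIGHT
3. evStop: (M_HALT) → mode=M_NAV action=A_LIGHT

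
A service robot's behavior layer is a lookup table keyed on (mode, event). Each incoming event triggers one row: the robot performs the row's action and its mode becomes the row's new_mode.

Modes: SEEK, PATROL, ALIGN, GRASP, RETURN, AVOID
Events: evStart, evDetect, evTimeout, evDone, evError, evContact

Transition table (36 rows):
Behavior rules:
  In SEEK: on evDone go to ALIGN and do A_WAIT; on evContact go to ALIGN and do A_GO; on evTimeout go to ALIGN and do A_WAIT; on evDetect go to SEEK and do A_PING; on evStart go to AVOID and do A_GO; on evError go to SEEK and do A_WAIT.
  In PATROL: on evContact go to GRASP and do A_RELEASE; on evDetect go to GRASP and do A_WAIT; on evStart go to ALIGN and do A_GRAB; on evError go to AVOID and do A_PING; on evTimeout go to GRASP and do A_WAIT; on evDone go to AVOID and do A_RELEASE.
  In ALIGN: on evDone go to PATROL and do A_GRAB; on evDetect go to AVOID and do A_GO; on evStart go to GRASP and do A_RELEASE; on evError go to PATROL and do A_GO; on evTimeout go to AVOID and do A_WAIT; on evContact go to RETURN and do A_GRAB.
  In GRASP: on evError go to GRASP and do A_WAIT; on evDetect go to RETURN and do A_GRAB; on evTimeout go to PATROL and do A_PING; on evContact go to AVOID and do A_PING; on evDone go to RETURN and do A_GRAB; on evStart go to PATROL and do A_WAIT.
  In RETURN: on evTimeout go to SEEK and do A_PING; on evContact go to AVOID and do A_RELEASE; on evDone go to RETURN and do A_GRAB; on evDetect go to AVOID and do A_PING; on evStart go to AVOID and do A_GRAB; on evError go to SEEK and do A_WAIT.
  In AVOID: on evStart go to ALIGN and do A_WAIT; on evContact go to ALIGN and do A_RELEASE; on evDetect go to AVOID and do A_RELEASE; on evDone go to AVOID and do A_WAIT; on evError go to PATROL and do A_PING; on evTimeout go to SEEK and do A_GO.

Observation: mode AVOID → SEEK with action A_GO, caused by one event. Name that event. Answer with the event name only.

try evStart: (AVOID, evStart) → (ALIGN, A_WAIT)
try evDetect: (AVOID, evDetect) → (AVOID, A_RELEASE)
try evTimeout: (AVOID, evTimeout) → (SEEK, A_GO)  ← matches
try evDone: (AVOID, evDone) → (AVOID, A_WAIT)
try evError: (AVOID, evError) → (PATROL, A_PING)
try evContact: (AVOID, evContact) → (ALIGN, A_RELEASE)

evTimeout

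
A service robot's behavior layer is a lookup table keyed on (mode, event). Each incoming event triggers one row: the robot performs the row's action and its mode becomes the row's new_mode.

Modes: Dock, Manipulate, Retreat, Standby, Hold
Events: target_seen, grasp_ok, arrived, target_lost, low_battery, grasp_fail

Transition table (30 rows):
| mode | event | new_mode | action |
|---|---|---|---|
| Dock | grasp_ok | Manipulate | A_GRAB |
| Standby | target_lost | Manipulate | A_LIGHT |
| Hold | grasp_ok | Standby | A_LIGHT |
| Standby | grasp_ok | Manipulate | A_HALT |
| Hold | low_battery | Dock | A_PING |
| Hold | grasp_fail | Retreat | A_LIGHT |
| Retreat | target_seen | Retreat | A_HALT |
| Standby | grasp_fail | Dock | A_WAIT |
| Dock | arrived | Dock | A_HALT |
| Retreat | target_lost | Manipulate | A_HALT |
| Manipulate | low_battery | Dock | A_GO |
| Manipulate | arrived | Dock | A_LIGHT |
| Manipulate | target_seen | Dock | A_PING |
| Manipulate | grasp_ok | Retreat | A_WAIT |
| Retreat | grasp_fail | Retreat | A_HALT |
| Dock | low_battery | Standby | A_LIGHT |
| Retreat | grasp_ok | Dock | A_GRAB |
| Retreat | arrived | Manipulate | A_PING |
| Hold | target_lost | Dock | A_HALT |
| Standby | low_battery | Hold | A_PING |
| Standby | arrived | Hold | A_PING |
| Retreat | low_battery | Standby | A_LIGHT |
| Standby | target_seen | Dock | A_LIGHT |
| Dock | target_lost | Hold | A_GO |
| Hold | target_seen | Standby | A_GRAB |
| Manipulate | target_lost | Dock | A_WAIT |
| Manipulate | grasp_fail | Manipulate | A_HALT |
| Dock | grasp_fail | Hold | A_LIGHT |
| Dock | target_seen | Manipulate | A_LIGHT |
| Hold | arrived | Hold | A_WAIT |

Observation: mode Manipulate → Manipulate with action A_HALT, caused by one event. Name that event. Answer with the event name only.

grasp_fail

try target_seen: (Manipulate, target_seen) → (Dock, A_PING)
try grasp_ok: (Manipulate, grasp_ok) → (Retreat, A_WAIT)
try arrived: (Manipulate, arrived) → (Dock, A_LIGHT)
try target_lost: (Manipulate, target_lost) → (Dock, A_WAIT)
try low_battery: (Manipulate, low_battery) → (Dock, A_GO)
try grasp_fail: (Manipulate, grasp_fail) → (Manipulate, A_HALT)  ← matches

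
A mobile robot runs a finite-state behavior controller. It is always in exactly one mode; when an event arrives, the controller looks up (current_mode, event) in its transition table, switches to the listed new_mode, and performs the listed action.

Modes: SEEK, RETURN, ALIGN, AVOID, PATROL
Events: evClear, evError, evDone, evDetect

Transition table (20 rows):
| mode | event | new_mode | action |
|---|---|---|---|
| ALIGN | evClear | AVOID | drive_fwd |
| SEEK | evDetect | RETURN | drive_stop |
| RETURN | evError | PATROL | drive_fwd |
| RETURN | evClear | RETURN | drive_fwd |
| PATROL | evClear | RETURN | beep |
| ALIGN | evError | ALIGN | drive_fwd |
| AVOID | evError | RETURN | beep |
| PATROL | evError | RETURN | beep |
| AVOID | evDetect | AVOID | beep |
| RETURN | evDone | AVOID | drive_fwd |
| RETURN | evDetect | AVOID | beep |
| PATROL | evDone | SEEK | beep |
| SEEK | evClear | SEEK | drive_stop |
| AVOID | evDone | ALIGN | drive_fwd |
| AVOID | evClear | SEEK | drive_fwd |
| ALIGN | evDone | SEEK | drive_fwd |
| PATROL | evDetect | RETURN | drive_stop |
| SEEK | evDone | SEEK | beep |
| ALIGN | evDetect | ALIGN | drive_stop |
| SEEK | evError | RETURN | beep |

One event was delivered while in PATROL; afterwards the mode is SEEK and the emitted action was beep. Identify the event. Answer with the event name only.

evDone

try evClear: (PATROL, evClear) → (RETURN, beep)
try evError: (PATROL, evError) → (RETURN, beep)
try evDone: (PATROL, evDone) → (SEEK, beep)  ← matches
try evDetect: (PATROL, evDetect) → (RETURN, drive_stop)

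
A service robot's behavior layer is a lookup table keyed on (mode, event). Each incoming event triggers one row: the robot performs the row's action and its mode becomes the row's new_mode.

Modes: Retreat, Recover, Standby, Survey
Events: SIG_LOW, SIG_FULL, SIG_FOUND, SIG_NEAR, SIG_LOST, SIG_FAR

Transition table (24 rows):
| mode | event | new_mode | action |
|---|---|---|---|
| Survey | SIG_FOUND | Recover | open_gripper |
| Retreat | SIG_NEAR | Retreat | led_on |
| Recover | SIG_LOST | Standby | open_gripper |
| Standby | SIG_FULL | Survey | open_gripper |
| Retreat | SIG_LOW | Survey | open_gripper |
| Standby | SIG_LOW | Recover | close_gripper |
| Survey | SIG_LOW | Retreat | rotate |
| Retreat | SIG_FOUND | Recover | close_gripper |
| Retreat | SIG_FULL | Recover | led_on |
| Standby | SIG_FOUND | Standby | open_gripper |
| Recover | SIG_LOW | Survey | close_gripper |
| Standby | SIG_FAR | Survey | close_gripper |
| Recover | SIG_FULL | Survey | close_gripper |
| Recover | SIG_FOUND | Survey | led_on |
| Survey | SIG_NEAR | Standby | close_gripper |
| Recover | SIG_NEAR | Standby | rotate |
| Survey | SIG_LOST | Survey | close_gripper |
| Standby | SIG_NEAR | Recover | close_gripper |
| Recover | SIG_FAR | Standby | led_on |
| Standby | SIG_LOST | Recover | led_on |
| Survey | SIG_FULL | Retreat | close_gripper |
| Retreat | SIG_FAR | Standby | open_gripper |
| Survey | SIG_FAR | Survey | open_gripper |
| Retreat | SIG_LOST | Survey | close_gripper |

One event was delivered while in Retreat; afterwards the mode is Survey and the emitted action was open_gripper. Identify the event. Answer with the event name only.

SIG_LOW

try SIG_LOW: (Retreat, SIG_LOW) → (Survey, open_gripper)  ← matches
try SIG_FULL: (Retreat, SIG_FULL) → (Recover, led_on)
try SIG_FOUND: (Retreat, SIG_FOUND) → (Recover, close_gripper)
try SIG_NEAR: (Retreat, SIG_NEAR) → (Retreat, led_on)
try SIG_LOST: (Retreat, SIG_LOST) → (Survey, close_gripper)
try SIG_FAR: (Retreat, SIG_FAR) → (Standby, open_gripper)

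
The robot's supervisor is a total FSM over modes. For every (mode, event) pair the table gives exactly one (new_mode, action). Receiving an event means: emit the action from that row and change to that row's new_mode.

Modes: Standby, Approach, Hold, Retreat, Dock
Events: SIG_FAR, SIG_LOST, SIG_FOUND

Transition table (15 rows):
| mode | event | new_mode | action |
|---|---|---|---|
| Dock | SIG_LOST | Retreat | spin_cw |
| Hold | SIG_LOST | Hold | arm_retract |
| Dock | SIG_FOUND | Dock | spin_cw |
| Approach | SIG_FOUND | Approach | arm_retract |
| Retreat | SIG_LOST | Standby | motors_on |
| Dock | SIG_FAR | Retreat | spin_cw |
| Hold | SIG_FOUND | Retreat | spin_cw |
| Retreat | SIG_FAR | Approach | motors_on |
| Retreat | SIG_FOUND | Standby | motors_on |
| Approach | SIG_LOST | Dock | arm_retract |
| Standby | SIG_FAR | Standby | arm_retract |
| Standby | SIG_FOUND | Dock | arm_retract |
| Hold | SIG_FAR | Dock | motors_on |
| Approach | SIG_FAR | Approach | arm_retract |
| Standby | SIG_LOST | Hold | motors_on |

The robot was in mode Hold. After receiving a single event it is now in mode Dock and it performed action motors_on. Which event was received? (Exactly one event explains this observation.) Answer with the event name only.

try SIG_FAR: (Hold, SIG_FAR) → (Dock, motors_on)  ← matches
try SIG_LOST: (Hold, SIG_LOST) → (Hold, arm_retract)
try SIG_FOUND: (Hold, SIG_FOUND) → (Retreat, spin_cw)

SIG_FAR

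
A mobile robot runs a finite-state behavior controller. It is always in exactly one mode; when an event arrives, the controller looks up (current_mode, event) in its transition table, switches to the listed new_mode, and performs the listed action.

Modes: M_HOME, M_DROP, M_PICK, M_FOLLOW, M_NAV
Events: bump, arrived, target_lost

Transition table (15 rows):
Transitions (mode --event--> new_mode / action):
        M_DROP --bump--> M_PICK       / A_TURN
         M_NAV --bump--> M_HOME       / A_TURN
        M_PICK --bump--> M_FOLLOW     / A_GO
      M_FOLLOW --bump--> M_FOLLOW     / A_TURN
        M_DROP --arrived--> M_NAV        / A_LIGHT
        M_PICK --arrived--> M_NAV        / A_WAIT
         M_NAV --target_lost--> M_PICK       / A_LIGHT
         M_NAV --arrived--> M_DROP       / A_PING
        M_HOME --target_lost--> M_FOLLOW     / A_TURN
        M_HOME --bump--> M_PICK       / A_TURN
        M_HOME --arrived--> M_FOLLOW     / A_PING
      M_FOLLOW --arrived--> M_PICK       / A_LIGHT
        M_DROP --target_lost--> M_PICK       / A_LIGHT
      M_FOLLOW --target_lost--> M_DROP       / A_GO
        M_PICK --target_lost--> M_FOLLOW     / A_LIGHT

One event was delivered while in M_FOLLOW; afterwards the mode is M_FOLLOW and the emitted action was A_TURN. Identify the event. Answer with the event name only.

try bump: (M_FOLLOW, bump) → (M_FOLLOW, A_TURN)  ← matches
try arrived: (M_FOLLOW, arrived) → (M_PICK, A_LIGHT)
try target_lost: (M_FOLLOW, target_lost) → (M_DROP, A_GO)

bump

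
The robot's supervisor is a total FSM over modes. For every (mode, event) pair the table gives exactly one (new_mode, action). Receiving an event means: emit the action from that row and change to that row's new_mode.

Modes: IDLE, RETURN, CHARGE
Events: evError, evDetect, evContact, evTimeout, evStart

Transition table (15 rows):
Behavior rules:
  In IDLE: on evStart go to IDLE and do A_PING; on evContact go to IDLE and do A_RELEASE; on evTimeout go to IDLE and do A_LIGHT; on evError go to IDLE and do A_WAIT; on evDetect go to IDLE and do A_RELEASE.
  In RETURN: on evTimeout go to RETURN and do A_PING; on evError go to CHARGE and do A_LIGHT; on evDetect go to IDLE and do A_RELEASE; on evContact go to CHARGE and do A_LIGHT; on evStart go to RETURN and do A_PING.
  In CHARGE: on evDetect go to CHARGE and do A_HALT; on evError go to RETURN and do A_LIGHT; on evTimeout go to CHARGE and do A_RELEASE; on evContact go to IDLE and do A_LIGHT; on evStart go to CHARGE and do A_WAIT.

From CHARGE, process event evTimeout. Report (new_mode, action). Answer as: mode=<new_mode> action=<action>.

current mode = CHARGE; filter table to that mode:
  (CHARGE, evDetect) → (CHARGE, A_HALT)
  (CHARGE, evError) → (RETURN, A_LIGHT)
  (CHARGE, evTimeout) → (CHARGE, A_RELEASE)  ← event matches
  (CHARGE, evContact) → (IDLE, A_LIGHT)
  (CHARGE, evStart) → (CHARGE, A_WAIT)
event = evTimeout selects (CHARGE, A_RELEASE)

mode=CHARGE action=A_RELEASE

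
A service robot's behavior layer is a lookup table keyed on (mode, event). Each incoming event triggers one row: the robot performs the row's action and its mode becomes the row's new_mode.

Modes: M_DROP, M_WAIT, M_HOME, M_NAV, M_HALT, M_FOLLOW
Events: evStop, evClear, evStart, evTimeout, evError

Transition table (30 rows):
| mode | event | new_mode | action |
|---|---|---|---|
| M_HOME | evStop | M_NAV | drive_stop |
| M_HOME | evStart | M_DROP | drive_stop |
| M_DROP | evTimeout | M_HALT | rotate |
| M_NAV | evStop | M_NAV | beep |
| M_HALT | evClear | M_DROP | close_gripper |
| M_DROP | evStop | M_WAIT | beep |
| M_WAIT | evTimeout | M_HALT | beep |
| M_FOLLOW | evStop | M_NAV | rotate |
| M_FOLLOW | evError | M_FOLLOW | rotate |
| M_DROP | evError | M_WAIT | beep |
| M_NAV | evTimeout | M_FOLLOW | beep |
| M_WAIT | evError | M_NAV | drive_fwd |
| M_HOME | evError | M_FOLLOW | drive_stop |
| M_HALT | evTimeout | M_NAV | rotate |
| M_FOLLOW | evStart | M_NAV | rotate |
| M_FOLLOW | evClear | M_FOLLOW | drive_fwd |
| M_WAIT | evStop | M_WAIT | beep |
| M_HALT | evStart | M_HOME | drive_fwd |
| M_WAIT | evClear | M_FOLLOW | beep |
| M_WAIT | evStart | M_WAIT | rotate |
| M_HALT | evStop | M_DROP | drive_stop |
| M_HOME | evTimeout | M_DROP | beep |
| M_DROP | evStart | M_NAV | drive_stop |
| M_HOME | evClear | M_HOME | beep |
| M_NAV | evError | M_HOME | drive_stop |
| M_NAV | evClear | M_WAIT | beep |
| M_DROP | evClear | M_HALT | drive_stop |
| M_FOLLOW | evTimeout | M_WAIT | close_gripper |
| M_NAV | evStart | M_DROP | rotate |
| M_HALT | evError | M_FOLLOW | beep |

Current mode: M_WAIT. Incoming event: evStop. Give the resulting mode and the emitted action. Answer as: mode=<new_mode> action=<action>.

current mode = M_WAIT; filter table to that mode:
  (M_WAIT, evTimeout) → (M_HALT, beep)
  (M_WAIT, evError) → (M_NAV, drive_fwd)
  (M_WAIT, evStop) → (M_WAIT, beep)  ← event matches
  (M_WAIT, evClear) → (M_FOLLOW, beep)
  (M_WAIT, evStart) → (M_WAIT, rotate)
event = evStop selects (M_WAIT, beep)

mode=M_WAIT action=beep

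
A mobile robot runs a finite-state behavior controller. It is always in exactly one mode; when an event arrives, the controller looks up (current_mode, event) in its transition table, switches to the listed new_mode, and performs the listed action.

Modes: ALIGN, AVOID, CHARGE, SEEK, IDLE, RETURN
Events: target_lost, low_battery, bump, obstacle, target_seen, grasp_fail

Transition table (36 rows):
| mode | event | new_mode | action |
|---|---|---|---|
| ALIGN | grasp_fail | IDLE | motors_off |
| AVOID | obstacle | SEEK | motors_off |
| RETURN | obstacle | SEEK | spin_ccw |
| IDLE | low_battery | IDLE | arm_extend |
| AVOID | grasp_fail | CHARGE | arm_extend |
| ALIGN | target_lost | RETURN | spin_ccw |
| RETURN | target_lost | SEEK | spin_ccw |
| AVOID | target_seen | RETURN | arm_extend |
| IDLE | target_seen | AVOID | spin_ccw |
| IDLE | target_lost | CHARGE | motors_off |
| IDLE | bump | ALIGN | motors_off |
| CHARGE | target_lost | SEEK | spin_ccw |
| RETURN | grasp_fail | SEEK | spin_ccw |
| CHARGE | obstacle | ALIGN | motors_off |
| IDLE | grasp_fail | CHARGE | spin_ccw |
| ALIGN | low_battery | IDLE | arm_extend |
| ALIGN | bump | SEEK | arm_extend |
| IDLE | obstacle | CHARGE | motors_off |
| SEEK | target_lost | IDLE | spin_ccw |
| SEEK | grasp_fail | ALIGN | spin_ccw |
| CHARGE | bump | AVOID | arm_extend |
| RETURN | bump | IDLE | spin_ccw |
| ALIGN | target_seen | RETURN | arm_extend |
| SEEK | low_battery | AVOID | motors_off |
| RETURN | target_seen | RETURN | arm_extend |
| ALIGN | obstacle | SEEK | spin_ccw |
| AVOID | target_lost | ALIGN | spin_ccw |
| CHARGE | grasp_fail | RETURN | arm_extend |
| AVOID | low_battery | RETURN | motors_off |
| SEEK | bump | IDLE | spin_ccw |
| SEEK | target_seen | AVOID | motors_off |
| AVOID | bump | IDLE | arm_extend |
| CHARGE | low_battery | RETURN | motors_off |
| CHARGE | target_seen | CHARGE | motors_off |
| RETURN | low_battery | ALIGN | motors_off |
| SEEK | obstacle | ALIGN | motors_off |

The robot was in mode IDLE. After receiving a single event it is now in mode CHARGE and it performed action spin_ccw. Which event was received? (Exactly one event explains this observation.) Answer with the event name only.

grasp_fail

try target_lost: (IDLE, target_lost) → (CHARGE, motors_off)
try low_battery: (IDLE, low_battery) → (IDLE, arm_extend)
try bump: (IDLE, bump) → (ALIGN, motors_off)
try obstacle: (IDLE, obstacle) → (CHARGE, motors_off)
try target_seen: (IDLE, target_seen) → (AVOID, spin_ccw)
try grasp_fail: (IDLE, grasp_fail) → (CHARGE, spin_ccw)  ← matches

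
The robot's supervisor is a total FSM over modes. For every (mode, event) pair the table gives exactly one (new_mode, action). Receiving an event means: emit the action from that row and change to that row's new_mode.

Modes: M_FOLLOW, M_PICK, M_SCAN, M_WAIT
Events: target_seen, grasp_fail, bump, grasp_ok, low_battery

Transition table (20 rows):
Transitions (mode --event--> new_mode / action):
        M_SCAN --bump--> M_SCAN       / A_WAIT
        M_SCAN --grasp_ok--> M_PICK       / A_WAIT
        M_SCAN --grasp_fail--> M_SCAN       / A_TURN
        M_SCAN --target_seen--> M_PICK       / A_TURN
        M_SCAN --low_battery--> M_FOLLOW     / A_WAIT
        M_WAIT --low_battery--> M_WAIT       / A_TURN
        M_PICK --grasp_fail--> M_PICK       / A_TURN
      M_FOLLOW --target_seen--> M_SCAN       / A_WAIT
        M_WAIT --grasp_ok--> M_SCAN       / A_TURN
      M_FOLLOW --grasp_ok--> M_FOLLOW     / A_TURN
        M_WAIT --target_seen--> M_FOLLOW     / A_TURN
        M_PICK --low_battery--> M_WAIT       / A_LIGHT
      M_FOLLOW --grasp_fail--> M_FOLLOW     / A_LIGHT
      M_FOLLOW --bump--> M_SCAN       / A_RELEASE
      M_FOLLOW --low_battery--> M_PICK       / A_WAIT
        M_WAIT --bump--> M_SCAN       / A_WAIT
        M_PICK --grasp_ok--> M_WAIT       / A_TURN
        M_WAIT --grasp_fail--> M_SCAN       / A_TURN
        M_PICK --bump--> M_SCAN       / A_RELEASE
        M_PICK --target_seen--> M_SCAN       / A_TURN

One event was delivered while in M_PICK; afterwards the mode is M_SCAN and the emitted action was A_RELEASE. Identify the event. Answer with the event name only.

bump

try target_seen: (M_PICK, target_seen) → (M_SCAN, A_TURN)
try grasp_fail: (M_PICK, grasp_fail) → (M_PICK, A_TURN)
try bump: (M_PICK, bump) → (M_SCAN, A_RELEASE)  ← matches
try grasp_ok: (M_PICK, grasp_ok) → (M_WAIT, A_TURN)
try low_battery: (M_PICK, low_battery) → (M_WAIT, A_LIGHT)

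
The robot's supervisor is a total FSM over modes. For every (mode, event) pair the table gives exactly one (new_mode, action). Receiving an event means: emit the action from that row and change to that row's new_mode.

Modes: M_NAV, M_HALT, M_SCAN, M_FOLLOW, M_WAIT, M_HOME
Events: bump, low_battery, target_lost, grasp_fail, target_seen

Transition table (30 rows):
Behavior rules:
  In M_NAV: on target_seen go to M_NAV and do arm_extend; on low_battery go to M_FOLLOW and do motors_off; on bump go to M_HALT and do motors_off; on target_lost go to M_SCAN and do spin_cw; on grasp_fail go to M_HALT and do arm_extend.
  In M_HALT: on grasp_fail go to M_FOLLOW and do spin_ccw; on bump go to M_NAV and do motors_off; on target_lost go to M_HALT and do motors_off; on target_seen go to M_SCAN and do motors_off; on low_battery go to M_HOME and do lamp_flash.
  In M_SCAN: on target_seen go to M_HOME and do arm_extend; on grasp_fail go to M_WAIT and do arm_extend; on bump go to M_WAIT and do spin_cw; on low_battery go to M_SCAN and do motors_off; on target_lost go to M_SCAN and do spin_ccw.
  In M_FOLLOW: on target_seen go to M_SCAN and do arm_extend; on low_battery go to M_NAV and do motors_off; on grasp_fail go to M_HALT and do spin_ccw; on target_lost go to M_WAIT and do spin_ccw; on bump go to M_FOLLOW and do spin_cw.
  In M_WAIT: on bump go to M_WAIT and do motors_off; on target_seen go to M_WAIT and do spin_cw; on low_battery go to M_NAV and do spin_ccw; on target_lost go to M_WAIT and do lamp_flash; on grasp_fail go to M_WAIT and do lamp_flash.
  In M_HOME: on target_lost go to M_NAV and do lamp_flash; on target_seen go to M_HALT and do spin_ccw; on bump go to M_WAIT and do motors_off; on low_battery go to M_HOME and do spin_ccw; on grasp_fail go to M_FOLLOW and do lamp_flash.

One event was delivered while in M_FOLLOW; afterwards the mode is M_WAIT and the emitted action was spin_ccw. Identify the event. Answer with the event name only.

try bump: (M_FOLLOW, bump) → (M_FOLLOW, spin_cw)
try low_battery: (M_FOLLOW, low_battery) → (M_NAV, motors_off)
try target_lost: (M_FOLLOW, target_lost) → (M_WAIT, spin_ccw)  ← matches
try grasp_fail: (M_FOLLOW, grasp_fail) → (M_HALT, spin_ccw)
try target_seen: (M_FOLLOW, target_seen) → (M_SCAN, arm_extend)

target_lost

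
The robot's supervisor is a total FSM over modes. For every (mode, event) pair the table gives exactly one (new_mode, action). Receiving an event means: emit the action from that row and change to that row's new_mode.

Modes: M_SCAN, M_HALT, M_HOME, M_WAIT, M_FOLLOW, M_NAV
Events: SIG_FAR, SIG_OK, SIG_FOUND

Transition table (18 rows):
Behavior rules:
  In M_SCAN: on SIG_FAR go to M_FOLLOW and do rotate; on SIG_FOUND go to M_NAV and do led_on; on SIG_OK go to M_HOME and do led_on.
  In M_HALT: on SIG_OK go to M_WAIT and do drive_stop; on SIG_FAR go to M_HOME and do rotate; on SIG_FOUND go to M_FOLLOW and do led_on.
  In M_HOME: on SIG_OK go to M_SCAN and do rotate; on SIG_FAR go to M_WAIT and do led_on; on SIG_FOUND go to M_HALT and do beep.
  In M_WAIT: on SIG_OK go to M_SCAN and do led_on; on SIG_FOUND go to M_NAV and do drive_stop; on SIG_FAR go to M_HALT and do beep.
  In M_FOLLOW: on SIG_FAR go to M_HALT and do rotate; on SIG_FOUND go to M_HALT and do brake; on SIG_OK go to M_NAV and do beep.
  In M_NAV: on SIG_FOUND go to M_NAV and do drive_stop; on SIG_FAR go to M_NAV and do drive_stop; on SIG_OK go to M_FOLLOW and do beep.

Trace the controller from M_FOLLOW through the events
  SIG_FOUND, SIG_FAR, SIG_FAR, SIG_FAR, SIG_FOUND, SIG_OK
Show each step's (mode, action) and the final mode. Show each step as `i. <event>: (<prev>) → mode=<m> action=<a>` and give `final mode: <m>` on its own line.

1. SIG_FOUND: (M_FOLLOW) → mode=M_HALT action=brake
2. SIG_FAR: (M_HALT) → mode=M_HOME action=rotate
3. SIG_FAR: (M_HOME) → mode=M_WAIT action=led_on
4. SIG_FAR: (M_WAIT) → mode=M_HALT action=beep
5. SIG_FOUND: (M_HALT) → mode=M_FOLLOW action=led_on
6. SIG_OK: (M_FOLLOW) → mode=M_NAV action=beep

final mode: M_NAV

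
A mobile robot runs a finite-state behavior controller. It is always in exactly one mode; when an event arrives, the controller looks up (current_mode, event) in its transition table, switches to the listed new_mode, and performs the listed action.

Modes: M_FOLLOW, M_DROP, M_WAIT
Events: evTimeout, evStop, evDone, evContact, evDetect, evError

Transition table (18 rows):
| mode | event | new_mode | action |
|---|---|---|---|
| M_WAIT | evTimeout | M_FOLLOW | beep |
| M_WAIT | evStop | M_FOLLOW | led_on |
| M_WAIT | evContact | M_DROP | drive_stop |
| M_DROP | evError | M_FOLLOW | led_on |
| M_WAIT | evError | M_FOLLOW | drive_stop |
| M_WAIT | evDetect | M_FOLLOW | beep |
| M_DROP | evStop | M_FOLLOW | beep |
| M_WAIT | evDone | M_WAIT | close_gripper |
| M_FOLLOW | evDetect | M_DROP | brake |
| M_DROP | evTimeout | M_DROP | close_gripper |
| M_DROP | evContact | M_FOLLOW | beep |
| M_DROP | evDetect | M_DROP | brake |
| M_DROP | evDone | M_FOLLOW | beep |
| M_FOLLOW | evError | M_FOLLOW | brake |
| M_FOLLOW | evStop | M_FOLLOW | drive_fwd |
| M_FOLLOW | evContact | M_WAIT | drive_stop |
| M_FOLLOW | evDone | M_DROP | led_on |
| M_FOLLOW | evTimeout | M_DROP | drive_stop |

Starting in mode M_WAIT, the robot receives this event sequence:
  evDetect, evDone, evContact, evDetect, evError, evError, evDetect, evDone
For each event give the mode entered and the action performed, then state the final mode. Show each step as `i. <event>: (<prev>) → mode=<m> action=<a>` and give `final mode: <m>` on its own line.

1. evDetect: (M_WAIT) → mode=M_FOLLOW action=beep
2. evDone: (M_FOLLOW) → mode=M_DROP action=led_on
3. evContact: (M_DROP) → mode=M_FOLLOW action=beep
4. evDetect: (M_FOLLOW) → mode=M_DROP action=brake
5. evError: (M_DROP) → mode=M_FOLLOW action=led_on
6. evError: (M_FOLLOW) → mode=M_FOLLOW action=brake
7. evDetect: (M_FOLLOW) → mode=M_DROP action=brake
8. evDone: (M_DROP) → mode=M_FOLLOW action=beep

final mode: M_FOLLOW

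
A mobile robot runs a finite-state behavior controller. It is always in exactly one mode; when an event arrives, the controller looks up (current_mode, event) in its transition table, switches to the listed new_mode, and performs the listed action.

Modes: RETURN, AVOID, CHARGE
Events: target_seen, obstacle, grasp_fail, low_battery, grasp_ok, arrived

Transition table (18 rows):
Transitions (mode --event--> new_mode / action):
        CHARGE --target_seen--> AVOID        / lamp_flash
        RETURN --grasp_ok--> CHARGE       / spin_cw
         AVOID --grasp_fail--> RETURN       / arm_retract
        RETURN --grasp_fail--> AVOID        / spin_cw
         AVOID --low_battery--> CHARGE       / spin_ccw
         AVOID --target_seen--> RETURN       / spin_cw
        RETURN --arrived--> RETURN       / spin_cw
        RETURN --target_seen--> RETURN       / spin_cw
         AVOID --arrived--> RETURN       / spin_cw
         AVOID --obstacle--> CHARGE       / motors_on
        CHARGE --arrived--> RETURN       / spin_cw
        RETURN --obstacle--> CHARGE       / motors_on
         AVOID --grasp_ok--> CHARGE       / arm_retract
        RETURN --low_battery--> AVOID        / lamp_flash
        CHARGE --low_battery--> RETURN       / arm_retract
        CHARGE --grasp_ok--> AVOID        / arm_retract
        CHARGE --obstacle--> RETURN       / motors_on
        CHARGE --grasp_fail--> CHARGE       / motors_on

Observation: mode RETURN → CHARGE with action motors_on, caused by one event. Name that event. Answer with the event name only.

obstacle

try target_seen: (RETURN, target_seen) → (RETURN, spin_cw)
try obstacle: (RETURN, obstacle) → (CHARGE, motors_on)  ← matches
try grasp_fail: (RETURN, grasp_fail) → (AVOID, spin_cw)
try low_battery: (RETURN, low_battery) → (AVOID, lamp_flash)
try grasp_ok: (RETURN, grasp_ok) → (CHARGE, spin_cw)
try arrived: (RETURN, arrived) → (RETURN, spin_cw)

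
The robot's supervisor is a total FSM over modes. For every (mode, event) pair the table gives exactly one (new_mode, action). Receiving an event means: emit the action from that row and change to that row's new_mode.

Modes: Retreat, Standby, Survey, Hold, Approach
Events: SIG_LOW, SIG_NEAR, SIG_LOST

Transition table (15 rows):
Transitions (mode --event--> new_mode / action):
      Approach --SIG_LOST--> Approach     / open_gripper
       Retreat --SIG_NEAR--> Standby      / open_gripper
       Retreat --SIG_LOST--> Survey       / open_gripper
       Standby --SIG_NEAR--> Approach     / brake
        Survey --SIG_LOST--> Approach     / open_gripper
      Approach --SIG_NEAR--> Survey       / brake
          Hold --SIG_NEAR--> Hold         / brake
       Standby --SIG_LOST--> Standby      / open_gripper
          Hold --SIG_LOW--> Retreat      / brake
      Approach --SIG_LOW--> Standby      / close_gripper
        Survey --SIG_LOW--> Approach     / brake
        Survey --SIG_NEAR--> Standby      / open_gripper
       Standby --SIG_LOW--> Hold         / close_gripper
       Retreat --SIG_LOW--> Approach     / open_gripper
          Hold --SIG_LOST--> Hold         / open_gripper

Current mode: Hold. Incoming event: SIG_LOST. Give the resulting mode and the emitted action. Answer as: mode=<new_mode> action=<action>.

mode=Hold action=open_gripper

current mode = Hold; filter table to that mode:
  (Hold, SIG_NEAR) → (Hold, brake)
  (Hold, SIG_LOW) → (Retreat, brake)
  (Hold, SIG_LOST) → (Hold, open_gripper)  ← event matches
event = SIG_LOST selects (Hold, open_gripper)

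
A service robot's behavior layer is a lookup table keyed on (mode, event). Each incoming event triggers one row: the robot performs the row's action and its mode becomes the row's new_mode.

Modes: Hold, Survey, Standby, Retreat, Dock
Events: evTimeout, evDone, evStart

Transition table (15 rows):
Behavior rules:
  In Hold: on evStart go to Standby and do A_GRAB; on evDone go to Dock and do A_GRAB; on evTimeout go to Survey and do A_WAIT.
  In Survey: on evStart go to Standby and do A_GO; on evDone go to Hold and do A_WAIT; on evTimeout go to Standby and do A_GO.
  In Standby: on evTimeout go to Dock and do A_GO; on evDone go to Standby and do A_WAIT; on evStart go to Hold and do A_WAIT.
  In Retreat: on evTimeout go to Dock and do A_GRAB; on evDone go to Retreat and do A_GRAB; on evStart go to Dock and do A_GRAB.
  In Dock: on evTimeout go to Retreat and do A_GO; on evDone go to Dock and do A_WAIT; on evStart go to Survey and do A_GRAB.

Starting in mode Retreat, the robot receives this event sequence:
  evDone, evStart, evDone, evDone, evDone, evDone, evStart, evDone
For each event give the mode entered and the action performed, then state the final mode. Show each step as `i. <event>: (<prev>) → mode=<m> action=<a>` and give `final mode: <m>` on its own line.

1. evDone: (Retreat) → mode=Retreat action=A_GRAB
2. evStart: (Retreat) → mode=Dock action=A_GRAB
3. evDone: (Dock) → mode=Dock action=A_WAIT
4. evDone: (Dock) → mode=Dock action=A_WAIT
5. evDone: (Dock) → mode=Dock action=A_WAIT
6. evDone: (Dock) → mode=Dock action=A_WAIT
7. evStart: (Dock) → mode=Survey action=A_GRAB
8. evDone: (Survey) → mode=Hold action=A_WAIT

final mode: Hold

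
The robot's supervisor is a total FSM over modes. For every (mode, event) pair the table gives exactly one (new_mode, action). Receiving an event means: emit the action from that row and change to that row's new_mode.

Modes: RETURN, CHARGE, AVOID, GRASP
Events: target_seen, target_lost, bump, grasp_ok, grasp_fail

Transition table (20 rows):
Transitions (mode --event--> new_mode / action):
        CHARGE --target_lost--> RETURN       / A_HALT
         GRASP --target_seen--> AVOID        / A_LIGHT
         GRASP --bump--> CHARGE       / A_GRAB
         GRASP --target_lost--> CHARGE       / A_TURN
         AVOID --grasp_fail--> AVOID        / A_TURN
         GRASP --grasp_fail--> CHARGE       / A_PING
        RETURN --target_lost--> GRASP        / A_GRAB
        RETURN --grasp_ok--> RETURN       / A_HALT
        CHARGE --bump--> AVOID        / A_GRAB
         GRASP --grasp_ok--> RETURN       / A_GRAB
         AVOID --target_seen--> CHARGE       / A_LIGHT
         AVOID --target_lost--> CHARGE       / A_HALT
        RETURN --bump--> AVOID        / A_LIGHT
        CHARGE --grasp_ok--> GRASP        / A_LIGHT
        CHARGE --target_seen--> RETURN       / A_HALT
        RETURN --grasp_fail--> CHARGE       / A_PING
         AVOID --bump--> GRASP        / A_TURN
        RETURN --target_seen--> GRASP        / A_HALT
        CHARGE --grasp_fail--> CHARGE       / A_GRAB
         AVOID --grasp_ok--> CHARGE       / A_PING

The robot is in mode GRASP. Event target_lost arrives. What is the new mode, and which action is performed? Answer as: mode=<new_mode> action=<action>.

mode=CHARGE action=A_TURN

current mode = GRASP; filter table to that mode:
  (GRASP, target_seen) → (AVOID, A_LIGHT)
  (GRASP, bump) → (CHARGE, A_GRAB)
  (GRASP, target_lost) → (CHARGE, A_TURN)  ← event matches
  (GRASP, grasp_fail) → (CHARGE, A_PING)
  (GRASP, grasp_ok) → (RETURN, A_GRAB)
event = target_lost selects (CHARGE, A_TURN)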